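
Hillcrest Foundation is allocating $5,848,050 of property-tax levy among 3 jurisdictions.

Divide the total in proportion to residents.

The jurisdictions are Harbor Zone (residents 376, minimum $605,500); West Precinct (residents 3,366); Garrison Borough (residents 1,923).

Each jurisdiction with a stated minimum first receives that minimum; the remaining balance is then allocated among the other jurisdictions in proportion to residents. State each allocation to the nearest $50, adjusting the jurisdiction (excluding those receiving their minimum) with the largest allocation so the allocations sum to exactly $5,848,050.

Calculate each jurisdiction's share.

Fund the minimums — Harbor Zone $605,500. Balance $5,242,550.
Balance split over remaining residents 5,289: West Precinct 3,336,438.51 → $3,336,450; Garrison Borough 1,906,111.49 → $1,906,100.

Harbor Zone: $605,500 · West Precinct: $3,336,450 · Garrison Borough: $1,906,100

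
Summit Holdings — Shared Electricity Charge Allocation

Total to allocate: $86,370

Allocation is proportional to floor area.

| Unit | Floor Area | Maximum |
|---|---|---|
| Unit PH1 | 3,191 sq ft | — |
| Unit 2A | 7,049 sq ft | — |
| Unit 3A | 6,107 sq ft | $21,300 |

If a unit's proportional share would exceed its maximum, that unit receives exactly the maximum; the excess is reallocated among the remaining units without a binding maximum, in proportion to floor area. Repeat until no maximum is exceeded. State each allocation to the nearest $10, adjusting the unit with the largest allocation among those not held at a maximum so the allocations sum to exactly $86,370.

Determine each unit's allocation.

Unit PH1: $20,280 · Unit 2A: $44,790 · Unit 3A: $21,300

Sum of floor area: 16,347.
Unconstrained shares: Unit PH1 16,859.77; Unit 2A 37,243.66; Unit 3A 32,266.57.
Capped: Unit 3A ($21,300); balance $65,070 reallocated over remaining floor area 10,240.
Remaining shares: Unit PH1 20,277.18 → $20,280; Unit 2A 44,792.82 → $44,790.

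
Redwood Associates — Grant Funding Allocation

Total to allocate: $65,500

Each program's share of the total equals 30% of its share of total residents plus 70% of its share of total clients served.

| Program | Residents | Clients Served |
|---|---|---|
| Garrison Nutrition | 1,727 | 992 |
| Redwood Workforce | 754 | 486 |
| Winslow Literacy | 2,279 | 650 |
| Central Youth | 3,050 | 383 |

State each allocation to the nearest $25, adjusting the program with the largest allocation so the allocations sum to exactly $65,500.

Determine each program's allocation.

Garrison Nutrition: $22,450 | Redwood Workforce: $10,775 | Winslow Literacy: $17,600 | Central Youth: $14,675

Residents total 7,810; clients served total 2,511.
Composite weights (30% residents + 70% clients served): Garrison Nutrition 0.3429; Redwood Workforce 0.1644; Winslow Literacy 0.2687; Central Youth 0.2239.
Unrounded shares: Garrison Nutrition 22,458.72; Redwood Workforce 10,771.26; Winslow Literacy 17,602.75; Central Youth 14,667.26.
After rounding ($25): Garrison Nutrition $22,450; Redwood Workforce $10,775; Winslow Literacy $17,600; Central Youth $14,675. Sum = $65,500.
No rounding difference to absorb.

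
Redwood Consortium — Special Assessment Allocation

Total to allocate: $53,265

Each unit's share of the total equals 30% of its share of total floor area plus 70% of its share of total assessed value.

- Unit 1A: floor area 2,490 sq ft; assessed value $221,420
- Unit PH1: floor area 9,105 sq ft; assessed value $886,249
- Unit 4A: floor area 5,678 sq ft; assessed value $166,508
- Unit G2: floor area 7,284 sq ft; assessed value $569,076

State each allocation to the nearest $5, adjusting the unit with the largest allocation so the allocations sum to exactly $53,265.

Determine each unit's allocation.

Floor area total 24,557; assessed value total 1,843,253.
Combined weights (30% floor area + 70% assessed value): Unit 1A 0.1145; Unit PH1 0.4478; Unit 4A 0.1326; Unit G2 0.3051.
Unrounded shares: Unit 1A 6,099.17; Unit PH1 23,851.85; Unit 4A 7,062.87; Unit G2 16,251.10.
Rounded to nearest $5: Unit 1A $6,100; Unit PH1 $23,850; Unit 4A $7,065; Unit G2 $16,250. Sum = $53,265.
No rounding difference to absorb.

Unit 1A: $6,100 | Unit PH1: $23,850 | Unit 4A: $7,065 | Unit G2: $16,250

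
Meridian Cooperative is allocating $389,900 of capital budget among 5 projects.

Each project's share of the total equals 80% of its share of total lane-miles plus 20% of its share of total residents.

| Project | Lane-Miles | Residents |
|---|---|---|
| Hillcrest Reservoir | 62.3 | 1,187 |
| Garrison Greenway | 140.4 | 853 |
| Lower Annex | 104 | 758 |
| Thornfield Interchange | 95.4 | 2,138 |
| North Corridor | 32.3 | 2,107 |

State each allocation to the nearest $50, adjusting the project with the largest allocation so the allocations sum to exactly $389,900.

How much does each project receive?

Hillcrest Reservoir: $57,900; Garrison Greenway: $110,300; Lower Annex: $83,050; Thornfield Interchange: $92,150; North Corridor: $46,500

Totals — lane-miles 434.4, residents 7,043.
Composite weights (80% lane-miles + 20% residents): Hillcrest Reservoir 0.1484; Garrison Greenway 0.2828; Lower Annex 0.2131; Thornfield Interchange 0.2364; North Corridor 0.1193.
Proportional shares: Hillcrest Reservoir 57,876.83; Garrison Greenway 110,258.33; Lower Annex 83,069.55; Thornfield Interchange 92,173.67; North Corridor 46,521.62.
Rounded to nearest $50: Hillcrest Reservoir $57,900; Garrison Greenway $110,250; Lower Annex $83,050; Thornfield Interchange $92,150; North Corridor $46,500. Sum = $389,850.
Difference $389,900 − $389,850 = +$50 applied to largest allocation (Garrison Greenway): Garrison Greenway becomes $110,300.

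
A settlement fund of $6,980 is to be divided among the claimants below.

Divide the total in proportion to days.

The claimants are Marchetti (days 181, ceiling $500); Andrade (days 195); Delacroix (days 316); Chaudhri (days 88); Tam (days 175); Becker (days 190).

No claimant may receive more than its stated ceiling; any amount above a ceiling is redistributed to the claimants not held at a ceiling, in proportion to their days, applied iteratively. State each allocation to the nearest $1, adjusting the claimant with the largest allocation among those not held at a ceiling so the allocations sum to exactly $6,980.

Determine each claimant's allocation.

Marchetti: $500 · Andrade: $1,311 · Delacroix: $2,124 · Chaudhri: $592 · Tam: $1,176 · Becker: $1,277

Combined days = 1,145.
Unconstrained shares: Marchetti 1,103.39; Andrade 1,188.73; Delacroix 1,926.36; Chaudhri 536.45; Tam 1,066.81; Becker 1,158.25.
Capped: Marchetti ($500); balance $6,480 reallocated over remaining days 964.
Shares after redistribution: Andrade 1,310.79 → $1,311; Delacroix 2,124.15 → $2,124; Chaudhri 591.54 → $592; Tam 1,176.35 → $1,176; Becker 1,277.18 → $1,277.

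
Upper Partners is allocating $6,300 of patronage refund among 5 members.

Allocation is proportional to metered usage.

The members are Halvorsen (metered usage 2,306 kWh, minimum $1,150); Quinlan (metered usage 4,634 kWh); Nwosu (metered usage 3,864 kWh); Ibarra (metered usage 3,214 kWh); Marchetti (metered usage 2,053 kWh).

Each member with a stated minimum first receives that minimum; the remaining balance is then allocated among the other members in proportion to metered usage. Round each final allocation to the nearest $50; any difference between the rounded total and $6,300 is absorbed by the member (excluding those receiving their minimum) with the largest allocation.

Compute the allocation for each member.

Halvorsen: $1,150 · Quinlan: $1,750 · Nwosu: $1,450 · Ibarra: $1,200 · Marchetti: $750

Fund the minimums — Halvorsen $1,150. Remaining pool $5,150.
Remaining pool split over remaining metered usage 13,765: Quinlan 1,733.75 → $1,750; Nwosu 1,445.67 → $1,450; Ibarra 1,202.48 → $1,200; Marchetti 768.10 → $750.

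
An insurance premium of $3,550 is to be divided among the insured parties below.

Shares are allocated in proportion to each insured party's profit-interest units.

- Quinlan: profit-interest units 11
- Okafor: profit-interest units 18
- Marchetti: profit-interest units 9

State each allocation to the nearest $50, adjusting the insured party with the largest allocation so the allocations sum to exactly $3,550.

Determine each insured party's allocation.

Profit-interest units total: 38.
Unrounded shares: Quinlan 11/38 × $3,550 = 1,027.63; Okafor 18/38 × $3,550 = 1,681.58; Marchetti 9/38 × $3,550 = 840.79.
At nearest $50: Quinlan $1,050; Okafor $1,700; Marchetti $850. Sum = $3,600.
Difference $3,550 − $3,600 = −$50 applied to largest allocation (Okafor): Okafor becomes $1,650.

Quinlan: $1,050; Okafor: $1,650; Marchetti: $850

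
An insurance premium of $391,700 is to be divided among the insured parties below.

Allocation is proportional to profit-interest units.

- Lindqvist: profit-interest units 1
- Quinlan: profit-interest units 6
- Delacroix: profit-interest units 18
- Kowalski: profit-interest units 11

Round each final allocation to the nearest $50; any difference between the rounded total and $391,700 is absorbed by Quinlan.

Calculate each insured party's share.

Lindqvist: $10,900 | Quinlan: $65,250 | Delacroix: $195,850 | Kowalski: $119,700

Combined profit-interest units = 36.
Unrounded shares: Lindqvist 1/36 × $391,700 = 10,880.56; Quinlan 6/36 × $391,700 = 65,283.33; Delacroix 18/36 × $391,700 = 195,850.00; Kowalski 11/36 × $391,700 = 119,686.11.
Rounded to nearest $50: Lindqvist $10,900; Quinlan $65,300; Delacroix $195,850; Kowalski $119,700. Sum = $391,750.
Difference $391,700 − $391,750 = −$50 applied to Quinlan: Quinlan becomes $65,250.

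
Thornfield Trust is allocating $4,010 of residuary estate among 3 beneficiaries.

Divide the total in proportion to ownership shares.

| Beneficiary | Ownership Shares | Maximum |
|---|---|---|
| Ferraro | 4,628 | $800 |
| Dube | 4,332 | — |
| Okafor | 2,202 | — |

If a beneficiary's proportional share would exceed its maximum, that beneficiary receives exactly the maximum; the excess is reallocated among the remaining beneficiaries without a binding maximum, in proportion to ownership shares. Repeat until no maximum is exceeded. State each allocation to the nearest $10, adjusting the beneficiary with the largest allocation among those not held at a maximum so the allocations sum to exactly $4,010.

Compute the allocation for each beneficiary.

Ownership shares total: 11,162.
Proportional shares (ignoring caps): Ferraro 1,662.63; Dube 1,556.29; Okafor 791.08.
Capped: Ferraro ($800); balance $3,210 reallocated over remaining ownership shares 6,534.
Remaining shares: Dube 2,128.21 → $2,130; Okafor 1,081.79 → $1,080.

Ferraro: $800 | Dube: $2,130 | Okafor: $1,080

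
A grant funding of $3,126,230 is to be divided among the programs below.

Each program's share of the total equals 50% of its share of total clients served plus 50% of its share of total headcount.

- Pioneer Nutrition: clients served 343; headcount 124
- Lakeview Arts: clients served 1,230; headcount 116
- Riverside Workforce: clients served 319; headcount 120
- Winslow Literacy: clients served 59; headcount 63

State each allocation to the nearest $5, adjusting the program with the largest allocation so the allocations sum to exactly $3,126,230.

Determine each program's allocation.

Totals — clients served 1,951, headcount 423.
Blended shares (50% clients served + 50% headcount): Pioneer Nutrition 0.2345; Lakeview Arts 0.4523; Riverside Workforce 0.2236; Winslow Literacy 0.0896.
Raw shares: Pioneer Nutrition 733,025.10; Lakeview Arts 1,414,115.13; Riverside Workforce 699,015.40; Winslow Literacy 280,074.37.
Rounded to nearest $5: Pioneer Nutrition $733,025; Lakeview Arts $1,414,115; Riverside Workforce $699,015; Winslow Literacy $280,075. Sum = $3,126,230.
Sum already equals the total — no adjustment.

Pioneer Nutrition: $733,025; Lakeview Arts: $1,414,115; Riverside Workforce: $699,015; Winslow Literacy: $280,075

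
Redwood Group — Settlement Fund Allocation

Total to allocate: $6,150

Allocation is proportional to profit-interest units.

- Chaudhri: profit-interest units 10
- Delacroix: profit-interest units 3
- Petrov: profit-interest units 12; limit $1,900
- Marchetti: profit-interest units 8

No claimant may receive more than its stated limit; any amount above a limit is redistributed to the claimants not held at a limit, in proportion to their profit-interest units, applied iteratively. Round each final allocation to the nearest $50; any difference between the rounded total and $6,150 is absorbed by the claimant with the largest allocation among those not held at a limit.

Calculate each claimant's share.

Chaudhri: $2,050 · Delacroix: $600 · Petrov: $1,900 · Marchetti: $1,600

Sum of profit-interest units: 33.
Proportional shares (ignoring caps): Chaudhri 1,863.64; Delacroix 559.09; Petrov 2,236.36; Marchetti 1,490.91.
Capped: Petrov ($1,900); balance $4,250 reallocated over remaining profit-interest units 21.
Shares after redistribution: Chaudhri 2,023.81 → $2,000; Delacroix 607.14 → $600; Marchetti 1,619.05 → $1,600.
Rounding difference +$50 applied to Chaudhri → $2,050.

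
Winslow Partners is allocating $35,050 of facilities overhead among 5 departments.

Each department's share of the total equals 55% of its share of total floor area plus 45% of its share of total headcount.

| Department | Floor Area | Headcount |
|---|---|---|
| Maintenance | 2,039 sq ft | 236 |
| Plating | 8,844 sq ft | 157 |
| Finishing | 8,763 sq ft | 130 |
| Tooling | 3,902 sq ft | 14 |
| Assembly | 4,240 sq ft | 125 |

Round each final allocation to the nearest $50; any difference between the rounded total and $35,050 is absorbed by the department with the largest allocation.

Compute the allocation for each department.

Maintenance: $7,050 · Plating: $9,850 · Finishing: $9,200 · Tooling: $3,050 · Assembly: $5,900

Floor area total 27,788; headcount total 662.
Combined weights (55% floor area + 45% headcount): Maintenance 0.2008; Plating 0.2818; Finishing 0.2618; Tooling 0.0867; Assembly 0.1689.
Raw shares: Maintenance 7,037.35; Plating 9,876.00; Finishing 9,176.52; Tooling 3,040.51; Assembly 5,919.63.
After rounding ($50): Maintenance $7,050; Plating $9,900; Finishing $9,200; Tooling $3,050; Assembly $5,900. Sum = $35,100.
Difference $35,050 − $35,100 = −$50 applied to largest allocation (Plating): Plating becomes $9,850.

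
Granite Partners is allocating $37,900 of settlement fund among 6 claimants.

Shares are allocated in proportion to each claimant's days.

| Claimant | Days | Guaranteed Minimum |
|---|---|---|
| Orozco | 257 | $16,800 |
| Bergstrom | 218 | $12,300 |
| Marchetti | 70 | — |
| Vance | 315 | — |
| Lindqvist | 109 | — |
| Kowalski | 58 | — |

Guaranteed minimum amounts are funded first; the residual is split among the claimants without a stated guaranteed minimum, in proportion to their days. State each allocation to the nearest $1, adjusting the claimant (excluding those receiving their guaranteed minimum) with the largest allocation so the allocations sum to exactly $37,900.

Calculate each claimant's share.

Fund the minimums — Orozco $16,800; Bergstrom $12,300. Balance $8,800.
Balance split over remaining days 552: Marchetti 1,115.94 → $1,116; Vance 5,021.74 → $5,022; Lindqvist 1,737.68 → $1,738; Kowalski 924.64 → $925.
Rounding difference −$1 applied to Vance → $5,021.

Orozco: $16,800 | Bergstrom: $12,300 | Marchetti: $1,116 | Vance: $5,021 | Lindqvist: $1,738 | Kowalski: $925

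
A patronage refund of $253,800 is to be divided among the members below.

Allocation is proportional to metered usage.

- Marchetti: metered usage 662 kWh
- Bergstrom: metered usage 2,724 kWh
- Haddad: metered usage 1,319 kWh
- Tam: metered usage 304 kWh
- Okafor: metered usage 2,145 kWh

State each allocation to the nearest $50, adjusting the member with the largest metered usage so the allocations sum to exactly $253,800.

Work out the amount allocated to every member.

Marchetti: $23,500; Bergstrom: $96,600; Haddad: $46,800; Tam: $10,800; Okafor: $76,100

Total metered usage = 662 + 2,724 + 1,319 + 304 + 2,145 = 7,154.
Raw shares: Marchetti 23,485.55; Bergstrom 96,638.41; Haddad 46,793.71; Tam 10,784.90; Okafor 76,097.43.
At nearest $50: Marchetti $23,500; Bergstrom $96,650; Haddad $46,800; Tam $10,800; Okafor $76,100. Sum = $253,850.
Difference $253,800 − $253,850 = −$50 applied to largest metered usage (Bergstrom): Bergstrom becomes $96,600.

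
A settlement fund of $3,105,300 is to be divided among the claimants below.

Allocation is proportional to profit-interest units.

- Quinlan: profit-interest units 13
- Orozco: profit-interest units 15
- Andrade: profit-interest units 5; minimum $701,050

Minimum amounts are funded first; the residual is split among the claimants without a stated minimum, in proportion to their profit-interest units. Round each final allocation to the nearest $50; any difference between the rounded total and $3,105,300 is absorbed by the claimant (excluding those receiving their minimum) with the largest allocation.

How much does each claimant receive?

Minimums first: Andrade $701,050. Remaining pool $2,404,250.
Remaining pool split over remaining profit-interest units 28: Quinlan 1,116,258.93 → $1,116,250; Orozco 1,287,991.07 → $1,288,000.

Quinlan: $1,116,250; Orozco: $1,288,000; Andrade: $701,050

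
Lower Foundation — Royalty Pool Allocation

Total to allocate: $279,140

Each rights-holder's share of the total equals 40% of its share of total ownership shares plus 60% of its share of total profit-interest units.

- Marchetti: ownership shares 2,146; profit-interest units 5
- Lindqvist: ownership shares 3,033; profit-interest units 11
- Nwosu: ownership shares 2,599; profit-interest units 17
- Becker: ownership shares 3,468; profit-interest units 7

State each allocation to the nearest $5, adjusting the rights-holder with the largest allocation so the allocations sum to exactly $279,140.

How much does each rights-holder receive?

Totals — ownership shares 11,246, profit-interest units 40.
Combined weights (40% ownership shares + 60% profit-interest units): Marchetti 0.1513; Lindqvist 0.2729; Nwosu 0.3474; Becker 0.2284.
Raw shares: Marchetti 42,242.08; Lindqvist 76,171.26; Nwosu 96,984.89; Becker 63,741.77.
After rounding ($5): Marchetti $42,240; Lindqvist $76,170; Nwosu $96,985; Becker $63,740. Sum = $279,135.
Difference $279,140 − $279,135 = +$5 applied to largest allocation (Nwosu): Nwosu becomes $96,990.

Marchetti: $42,240; Lindqvist: $76,170; Nwosu: $96,990; Becker: $63,740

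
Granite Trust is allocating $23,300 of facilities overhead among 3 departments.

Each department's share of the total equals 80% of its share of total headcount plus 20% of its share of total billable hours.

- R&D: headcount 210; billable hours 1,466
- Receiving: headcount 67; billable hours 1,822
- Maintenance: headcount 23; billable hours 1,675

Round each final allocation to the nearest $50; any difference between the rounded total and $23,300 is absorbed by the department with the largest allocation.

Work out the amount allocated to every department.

R&D: $14,450 · Receiving: $5,850 · Maintenance: $3,000

Totals — headcount 300, billable hours 4,963.
Combined weights (80% headcount + 20% billable hours): R&D 0.6191; Receiving 0.2521; Maintenance 0.1288.
Unrounded shares: R&D 14,424.50; Receiving 5,873.70; Maintenance 3,001.80.
Rounded to nearest $50: R&D $14,400; Receiving $5,850; Maintenance $3,000. Sum = $23,250.
Difference $23,300 − $23,250 = +$50 applied to largest allocation (R&D): R&D becomes $14,450.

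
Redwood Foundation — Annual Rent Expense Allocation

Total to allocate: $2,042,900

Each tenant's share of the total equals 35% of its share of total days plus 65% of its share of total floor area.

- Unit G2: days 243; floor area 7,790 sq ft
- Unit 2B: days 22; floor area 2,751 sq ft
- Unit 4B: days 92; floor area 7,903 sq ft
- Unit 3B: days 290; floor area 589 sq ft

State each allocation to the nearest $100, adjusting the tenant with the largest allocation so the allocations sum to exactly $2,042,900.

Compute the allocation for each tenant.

Days total 647; floor area total 19,033.
Combined weights (35% days + 65% floor area): Unit G2 0.3975; Unit 2B 0.1059; Unit 4B 0.3197; Unit 3B 0.1770.
Proportional shares: Unit G2 812,033.94; Unit 2B 216,243.14; Unit 4B 653,044.00; Unit 3B 361,578.92.
At nearest $100: Unit G2 $812,000; Unit 2B $216,200; Unit 4B $653,000; Unit 3B $361,600. Sum = $2,042,800.
Difference $2,042,900 − $2,042,800 = +$100 applied to largest allocation (Unit G2): Unit G2 becomes $812,100.

Unit G2: $812,100 · Unit 2B: $216,200 · Unit 4B: $653,000 · Unit 3B: $361,600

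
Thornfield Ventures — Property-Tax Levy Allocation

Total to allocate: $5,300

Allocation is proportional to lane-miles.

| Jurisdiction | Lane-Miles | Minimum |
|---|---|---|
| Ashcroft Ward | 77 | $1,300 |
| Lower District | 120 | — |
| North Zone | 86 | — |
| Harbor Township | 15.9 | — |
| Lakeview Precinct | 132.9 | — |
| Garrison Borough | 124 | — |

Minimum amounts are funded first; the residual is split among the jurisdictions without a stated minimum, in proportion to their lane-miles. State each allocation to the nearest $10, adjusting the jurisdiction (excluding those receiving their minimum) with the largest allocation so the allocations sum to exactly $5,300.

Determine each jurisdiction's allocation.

Ashcroft Ward: $1,300; Lower District: $1,000; North Zone: $720; Harbor Township: $130; Lakeview Precinct: $1,110; Garrison Borough: $1,040

Guaranteed amounts: Ashcroft Ward $1,300. Remaining pool $4,000.
Remaining pool split over remaining lane-miles 478.8: Lower District 1,002.51 → $1,000; North Zone 718.46 → $720; Harbor Township 132.83 → $130; Lakeview Precinct 1,110.28 → $1,110; Garrison Borough 1,035.92 → $1,040.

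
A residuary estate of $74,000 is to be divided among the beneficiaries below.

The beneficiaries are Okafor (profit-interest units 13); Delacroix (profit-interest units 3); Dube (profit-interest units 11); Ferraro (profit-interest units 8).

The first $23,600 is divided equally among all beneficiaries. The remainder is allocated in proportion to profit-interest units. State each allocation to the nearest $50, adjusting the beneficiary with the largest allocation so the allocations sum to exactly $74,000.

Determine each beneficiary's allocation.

Okafor: $24,650; Delacroix: $10,200; Dube: $21,750; Ferraro: $17,400

Equal tier: $23,600 ÷ 4 = $5,900 apiece.
Remainder $50,400 by profit-interest units (total 35): Okafor 18,720.00 → $18,700; Delacroix 4,320.00 → $4,300; Dube 15,840.00 → $15,850; Ferraro 11,520.00 → $11,500.
Rounding difference +$50 on remainder applied to Okafor.
Totals: Okafor $5,900 + $18,750 = $24,650; Delacroix $5,900 + $4,300 = $10,200; Dube $5,900 + $15,850 = $21,750; Ferraro $5,900 + $11,500 = $17,400.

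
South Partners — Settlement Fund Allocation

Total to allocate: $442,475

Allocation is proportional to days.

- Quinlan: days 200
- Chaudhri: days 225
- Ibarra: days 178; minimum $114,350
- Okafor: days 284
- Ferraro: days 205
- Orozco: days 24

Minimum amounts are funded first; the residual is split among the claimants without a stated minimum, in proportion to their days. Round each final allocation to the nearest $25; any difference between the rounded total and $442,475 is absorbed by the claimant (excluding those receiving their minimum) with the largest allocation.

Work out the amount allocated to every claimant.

Quinlan: $69,975 · Chaudhri: $78,700 · Ibarra: $114,350 · Okafor: $99,350 · Ferraro: $71,700 · Orozco: $8,400

Fund the minimums — Ibarra $114,350. Residual $328,125.
Residual split over remaining days 938: Quinlan 69,962.69 → $69,975; Chaudhri 78,708.02 → $78,700; Okafor 99,347.01 → $99,350; Ferraro 71,711.75 → $71,700; Orozco 8,395.52 → $8,400.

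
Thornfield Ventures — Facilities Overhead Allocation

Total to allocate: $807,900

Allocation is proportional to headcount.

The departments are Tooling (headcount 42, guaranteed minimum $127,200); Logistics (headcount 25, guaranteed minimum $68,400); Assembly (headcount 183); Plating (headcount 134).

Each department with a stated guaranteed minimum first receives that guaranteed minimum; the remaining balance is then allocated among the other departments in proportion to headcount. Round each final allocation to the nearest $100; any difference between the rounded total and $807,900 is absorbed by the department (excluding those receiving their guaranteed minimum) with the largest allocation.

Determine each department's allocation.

Tooling: $127,200; Logistics: $68,400; Assembly: $353,500; Plating: $258,800

Minimums first: Tooling $127,200; Logistics $68,400. Balance $612,300.
Balance split over remaining headcount 317: Assembly 353,472.87 → $353,500; Plating 258,827.13 → $258,800.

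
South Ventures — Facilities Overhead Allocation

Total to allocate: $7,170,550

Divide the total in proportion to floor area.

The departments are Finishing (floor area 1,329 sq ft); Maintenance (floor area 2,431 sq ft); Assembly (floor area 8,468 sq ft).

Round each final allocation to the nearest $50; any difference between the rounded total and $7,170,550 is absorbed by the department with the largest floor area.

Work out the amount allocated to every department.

Finishing: $779,350; Maintenance: $1,425,550; Assembly: $4,965,650

Sum of floor area: 1,329 + 2,431 + 8,468 = 12,228.
Proportional shares: Finishing 779,331.12; Maintenance 1,425,548.50; Assembly 4,965,670.38.
At nearest $50: Finishing $779,350; Maintenance $1,425,550; Assembly $4,965,650. Sum = $7,170,550.
Sum already equals the total — no adjustment.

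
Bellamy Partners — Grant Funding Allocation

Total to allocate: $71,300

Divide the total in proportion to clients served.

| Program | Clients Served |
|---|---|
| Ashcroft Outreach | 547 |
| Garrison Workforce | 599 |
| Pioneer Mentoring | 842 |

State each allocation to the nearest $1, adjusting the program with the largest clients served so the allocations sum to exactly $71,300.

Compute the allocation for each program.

Ashcroft Outreach: $19,618 | Garrison Workforce: $21,483 | Pioneer Mentoring: $30,199

Combined clients served = 1,988.
Pro-rata amounts: Ashcroft Outreach 547/1,988 × $71,300 = 19,618.26; Garrison Workforce 599/1,988 × $71,300 = 21,483.25; Pioneer Mentoring 842/1,988 × $71,300 = 30,198.49.
Rounded to nearest $1: Ashcroft Outreach $19,618; Garrison Workforce $21,483; Pioneer Mentoring $30,198. Sum = $71,299.
Difference $71,300 − $71,299 = +$1 applied to largest clients served (Pioneer Mentoring): Pioneer Mentoring becomes $30,199.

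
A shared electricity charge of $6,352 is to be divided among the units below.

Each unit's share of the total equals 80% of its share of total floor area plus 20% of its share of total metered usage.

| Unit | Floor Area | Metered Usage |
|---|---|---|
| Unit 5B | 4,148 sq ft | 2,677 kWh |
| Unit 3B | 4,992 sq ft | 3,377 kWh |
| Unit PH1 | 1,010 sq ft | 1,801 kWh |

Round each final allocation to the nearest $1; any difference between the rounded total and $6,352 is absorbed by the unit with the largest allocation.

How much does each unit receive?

Totals — floor area 10,150, metered usage 7,855.
Combined weights (80% floor area + 20% metered usage): Unit 5B 0.3951; Unit 3B 0.4794; Unit PH1 0.1255.
Unrounded shares: Unit 5B 2,509.65; Unit 3B 3,045.41; Unit PH1 796.93.
After rounding ($1): Unit 5B $2,510; Unit 3B $3,045; Unit PH1 $797. Sum = $6,352.
No rounding difference to absorb.

Unit 5B: $2,510 | Unit 3B: $3,045 | Unit PH1: $797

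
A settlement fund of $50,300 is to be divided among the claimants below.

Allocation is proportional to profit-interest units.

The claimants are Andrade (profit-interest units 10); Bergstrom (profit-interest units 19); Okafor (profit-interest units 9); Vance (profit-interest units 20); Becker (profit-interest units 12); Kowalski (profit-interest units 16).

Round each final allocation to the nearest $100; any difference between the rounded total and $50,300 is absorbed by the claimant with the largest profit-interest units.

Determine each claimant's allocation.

Sum of profit-interest units: 10 + 19 + 9 + 20 + 12 + 16 = 86.
Proportional shares: Andrade 5,848.84; Bergstrom 11,112.79; Okafor 5,263.95; Vance 11,697.67; Becker 7,018.60; Kowalski 9,358.14.
Rounded to nearest $100: Andrade $5,800; Bergstrom $11,100; Okafor $5,300; Vance $11,700; Becker $7,000; Kowalski $9,400. Sum = $50,300.
Rounded total matches; no reconciliation needed.

Andrade: $5,800 | Bergstrom: $11,100 | Okafor: $5,300 | Vance: $11,700 | Becker: $7,000 | Kowalski: $9,400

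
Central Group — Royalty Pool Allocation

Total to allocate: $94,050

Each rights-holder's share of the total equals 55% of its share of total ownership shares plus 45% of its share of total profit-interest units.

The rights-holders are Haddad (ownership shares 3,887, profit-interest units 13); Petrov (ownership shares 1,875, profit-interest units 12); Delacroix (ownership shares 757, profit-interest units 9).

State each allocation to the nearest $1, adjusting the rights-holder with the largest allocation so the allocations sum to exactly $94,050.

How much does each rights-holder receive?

Haddad: $47,025 · Petrov: $29,815 · Delacroix: $17,210

Ownership shares total 6,519; profit-interest units total 34.
Composite weights (55% ownership shares + 45% profit-interest units): Haddad 0.5000; Petrov 0.3170; Delacroix 0.1830.
Raw shares: Haddad 47,025.02; Petrov 29,815.26; Delacroix 17,209.72.
After rounding ($1): Haddad $47,025; Petrov $29,815; Delacroix $17,210. Sum = $94,050.
Rounded total matches; no reconciliation needed.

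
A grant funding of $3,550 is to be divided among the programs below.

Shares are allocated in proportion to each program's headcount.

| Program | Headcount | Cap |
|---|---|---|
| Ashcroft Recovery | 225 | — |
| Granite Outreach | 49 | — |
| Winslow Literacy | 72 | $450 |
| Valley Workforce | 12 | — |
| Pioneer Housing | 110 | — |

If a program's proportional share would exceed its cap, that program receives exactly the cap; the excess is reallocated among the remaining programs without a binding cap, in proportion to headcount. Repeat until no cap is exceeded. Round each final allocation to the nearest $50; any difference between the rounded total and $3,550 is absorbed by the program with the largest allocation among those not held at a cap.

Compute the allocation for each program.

Headcount total: 468.
Proportional shares (ignoring caps): Ashcroft Recovery 1,706.73; Granite Outreach 371.69; Winslow Literacy 546.15; Valley Workforce 91.03; Pioneer Housing 834.40.
Cap binds for Winslow Literacy ($450); balance $3,100 reallocated over remaining headcount 396.
Remaining shares: Ashcroft Recovery 1,761.36 → $1,750; Granite Outreach 383.59 → $400; Valley Workforce 93.94 → $100; Pioneer Housing 861.11 → $850.

Ashcroft Recovery: $1,750 · Granite Outreach: $400 · Winslow Literacy: $450 · Valley Workforce: $100 · Pioneer Housing: $850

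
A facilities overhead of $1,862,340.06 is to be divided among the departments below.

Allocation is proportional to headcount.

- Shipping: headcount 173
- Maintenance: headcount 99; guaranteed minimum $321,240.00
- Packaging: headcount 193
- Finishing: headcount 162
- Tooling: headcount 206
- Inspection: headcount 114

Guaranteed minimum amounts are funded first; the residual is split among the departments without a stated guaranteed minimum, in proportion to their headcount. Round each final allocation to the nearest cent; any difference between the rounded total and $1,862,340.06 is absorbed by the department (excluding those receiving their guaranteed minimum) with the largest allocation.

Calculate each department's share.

Guaranteed amounts: Maintenance $321,240.00. Remaining pool $1,541,100.06.
Remaining pool split over remaining headcount 848: Shipping 314,398.9509 → $314,398.95; Packaging 350,745.6504 → $350,745.65; Finishing 294,408.2662 → $294,408.27; Tooling 374,371.0051 → $374,371.01; Inspection 207,176.1873 → $207,176.19.
Rounding difference −$0.01 applied to Tooling → $374,371.00.

Shipping: $314,398.95; Maintenance: $321,240.00; Packaging: $350,745.65; Finishing: $294,408.27; Tooling: $374,371.00; Inspection: $207,176.19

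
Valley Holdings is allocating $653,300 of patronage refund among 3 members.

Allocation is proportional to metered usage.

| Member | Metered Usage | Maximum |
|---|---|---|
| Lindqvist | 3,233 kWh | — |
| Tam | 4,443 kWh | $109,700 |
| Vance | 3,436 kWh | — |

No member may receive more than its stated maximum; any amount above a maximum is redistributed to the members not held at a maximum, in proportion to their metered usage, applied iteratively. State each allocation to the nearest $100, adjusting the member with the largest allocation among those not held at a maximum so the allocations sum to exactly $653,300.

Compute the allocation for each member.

Lindqvist: $263,500 · Tam: $109,700 · Vance: $280,100

Total metered usage = 11,112.
Proportional shares (ignoring caps): Lindqvist 190,075.49; Tam 261,214.17; Vance 202,010.33.
Capped: Tam ($109,700); residual $543,600 reallocated over remaining metered usage 6,669.
Remaining shares: Lindqvist 263,526.59 → $263,500; Vance 280,073.41 → $280,100.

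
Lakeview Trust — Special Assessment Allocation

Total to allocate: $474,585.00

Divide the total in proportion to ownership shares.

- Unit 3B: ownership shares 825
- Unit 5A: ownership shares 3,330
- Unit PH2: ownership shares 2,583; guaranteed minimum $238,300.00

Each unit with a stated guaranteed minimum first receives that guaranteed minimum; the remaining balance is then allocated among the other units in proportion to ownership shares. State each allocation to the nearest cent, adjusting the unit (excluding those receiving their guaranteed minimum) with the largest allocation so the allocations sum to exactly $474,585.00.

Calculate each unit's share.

Unit 3B: $46,915.79 · Unit 5A: $189,369.21 · Unit PH2: $238,300.00

Minimums first: Unit PH2 $238,300.00. Residual $236,285.00.
Residual split over remaining ownership shares 4,155: Unit 3B 46,915.7942 → $46,915.79; Unit 5A 189,369.2058 → $189,369.21.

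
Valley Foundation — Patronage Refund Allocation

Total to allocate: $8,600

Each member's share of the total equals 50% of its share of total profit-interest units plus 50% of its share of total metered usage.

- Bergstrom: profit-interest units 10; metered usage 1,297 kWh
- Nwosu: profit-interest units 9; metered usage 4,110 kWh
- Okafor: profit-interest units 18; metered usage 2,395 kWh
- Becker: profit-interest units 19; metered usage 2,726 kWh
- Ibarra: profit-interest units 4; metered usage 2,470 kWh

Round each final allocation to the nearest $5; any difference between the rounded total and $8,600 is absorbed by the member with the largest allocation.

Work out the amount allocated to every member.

Bergstrom: $1,145; Nwosu: $2,005; Okafor: $2,080; Becker: $2,265; Ibarra: $1,105

Totals — profit-interest units 60, metered usage 12,998.
Blended shares (50% profit-interest units + 50% metered usage): Bergstrom 0.1332; Nwosu 0.2331; Okafor 0.2421; Becker 0.2632; Ibarra 0.1283.
Proportional shares: Bergstrom 1,145.74; Nwosu 2,004.67; Okafor 2,082.31; Becker 2,263.48; Ibarra 1,103.79.
After rounding ($5): Bergstrom $1,145; Nwosu $2,005; Okafor $2,080; Becker $2,265; Ibarra $1,105. Sum = $8,600.
Rounded total matches; no reconciliation needed.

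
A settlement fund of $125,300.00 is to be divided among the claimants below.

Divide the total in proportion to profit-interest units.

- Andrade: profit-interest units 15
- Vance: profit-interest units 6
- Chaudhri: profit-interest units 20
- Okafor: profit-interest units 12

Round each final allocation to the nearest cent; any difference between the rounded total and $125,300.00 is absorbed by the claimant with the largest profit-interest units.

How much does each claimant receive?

Total profit-interest units = 15 + 6 + 20 + 12 = 53.
Proportional shares: Andrade 35,462.2642; Vance 14,184.9057; Chaudhri 47,283.0189; Okafor 28,369.8113.
At nearest cent: Andrade $35,462.26; Vance $14,184.91; Chaudhri $47,283.02; Okafor $28,369.81. Sum = $125,300.00.
Sum already equals the total — no adjustment.

Andrade: $35,462.26; Vance: $14,184.91; Chaudhri: $47,283.02; Okafor: $28,369.81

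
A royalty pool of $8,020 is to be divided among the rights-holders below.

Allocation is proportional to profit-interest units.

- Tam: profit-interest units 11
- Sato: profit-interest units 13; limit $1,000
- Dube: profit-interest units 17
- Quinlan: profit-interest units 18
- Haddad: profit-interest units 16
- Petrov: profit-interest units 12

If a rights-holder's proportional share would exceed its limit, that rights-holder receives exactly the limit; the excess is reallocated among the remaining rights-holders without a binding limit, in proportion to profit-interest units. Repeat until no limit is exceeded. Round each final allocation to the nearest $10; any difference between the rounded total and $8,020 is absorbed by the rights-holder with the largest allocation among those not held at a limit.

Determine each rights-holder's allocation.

Combined profit-interest units = 87.
Pro-rata shares before constraints: Tam 1,014.02; Sato 1,198.39; Dube 1,567.13; Quinlan 1,659.31; Haddad 1,474.94; Petrov 1,106.21.
Capped: Sato ($1,000); balance $7,020 reallocated over remaining profit-interest units 74.
Remaining shares: Tam 1,043.51 → $1,040; Dube 1,612.70 → $1,610; Quinlan 1,707.57 → $1,710; Haddad 1,517.84 → $1,520; Petrov 1,138.38 → $1,140.

Tam: $1,040 | Sato: $1,000 | Dube: $1,610 | Quinlan: $1,710 | Haddad: $1,520 | Petrov: $1,140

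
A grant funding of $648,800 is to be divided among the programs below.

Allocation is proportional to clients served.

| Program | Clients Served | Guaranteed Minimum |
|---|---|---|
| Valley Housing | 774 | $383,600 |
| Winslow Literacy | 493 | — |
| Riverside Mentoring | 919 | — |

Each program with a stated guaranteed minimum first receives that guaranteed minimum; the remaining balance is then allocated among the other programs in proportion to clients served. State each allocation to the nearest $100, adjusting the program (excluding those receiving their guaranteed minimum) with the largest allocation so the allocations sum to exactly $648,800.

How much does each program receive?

Valley Housing: $383,600; Winslow Literacy: $92,600; Riverside Mentoring: $172,600

Fund the minimums — Valley Housing $383,600. Balance $265,200.
Balance split over remaining clients served 1,412: Winslow Literacy 92,594.62 → $92,600; Riverside Mentoring 172,605.38 → $172,600.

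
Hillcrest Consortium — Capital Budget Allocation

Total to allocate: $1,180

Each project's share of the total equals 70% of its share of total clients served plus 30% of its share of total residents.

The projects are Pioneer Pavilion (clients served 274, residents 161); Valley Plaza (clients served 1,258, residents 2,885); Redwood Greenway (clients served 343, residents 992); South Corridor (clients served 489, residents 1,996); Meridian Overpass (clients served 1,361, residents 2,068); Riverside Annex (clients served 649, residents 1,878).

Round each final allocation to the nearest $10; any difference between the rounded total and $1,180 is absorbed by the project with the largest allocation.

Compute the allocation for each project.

Totals — clients served 4,374, residents 9,980.
Blended shares (70% clients served + 30% residents): Pioneer Pavilion 0.0487; Valley Plaza 0.2880; Redwood Greenway 0.0847; South Corridor 0.1383; Meridian Overpass 0.2800; Riverside Annex 0.1603.
Proportional shares: Pioneer Pavilion 57.45; Valley Plaza 339.90; Redwood Greenway 99.96; South Corridor 163.14; Meridian Overpass 330.37; Riverside Annex 189.17.
At nearest $10: Pioneer Pavilion $60; Valley Plaza $340; Redwood Greenway $100; South Corridor $160; Meridian Overpass $330; Riverside Annex $190. Sum = $1,180.
Sum already equals the total — no adjustment.

Pioneer Pavilion: $60; Valley Plaza: $340; Redwood Greenway: $100; South Corridor: $160; Meridian Overpass: $330; Riverside Annex: $190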